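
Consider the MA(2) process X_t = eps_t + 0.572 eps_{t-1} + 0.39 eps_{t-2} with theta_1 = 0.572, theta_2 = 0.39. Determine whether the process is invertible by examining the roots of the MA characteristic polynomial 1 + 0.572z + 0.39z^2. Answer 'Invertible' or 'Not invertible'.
\text{Invertible}

The MA(q) characteristic polynomial is P(z) = 1 + 0.572z + 0.39z^2.
Invertibility requires all roots to lie outside the unit circle, i.e. |z| > 1 for every root.
Set 1 + (0.572) z + (0.39) z^2 = 0, i.e. a z^2 + b z + c = 0 with a = 0.39, b = 0.572, c = 1.
Discriminant D = b^2 - 4ac = (0.572)^2 - 4*(0.39)*1 = 0.327184 - (1.56) = -1.232816.
D < 0, so the roots are the complex-conjugate pair z = (-b +/- i sqrt(-D)) / (2a) = -0.7333 +/- 1.4235i.
For a conjugate pair |z|^2 = z * conj(z) = (product of roots) = c/a = 1/(0.39) = 2.564103, so |z| = sqrt(2.564103) = 1.6013 for both roots.
Moduli of all roots: 1.6013, 1.6013.
All moduli strictly greater than 1? Yes.
Verdict: Invertible.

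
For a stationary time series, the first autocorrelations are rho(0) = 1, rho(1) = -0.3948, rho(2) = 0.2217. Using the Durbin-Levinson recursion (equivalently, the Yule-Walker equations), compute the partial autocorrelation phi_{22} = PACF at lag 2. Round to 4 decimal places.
\phi_{22} = 0.0780

The PACF at lag k is phi_{kk}, the last component of the solution
to the Yule-Walker system G_k phi = r_k where
  (G_k)_{ij} = rho(|i - j|), (r_k)_i = rho(i), i,j = 1..k.
Equivalently, Durbin-Levinson gives phi_{kk} iteratively:
  phi_{11} = rho(1)
  phi_{kk} = [rho(k) - sum_{j=1..k-1} phi_{k-1,j} rho(k-j)]
            / [1 - sum_{j=1..k-1} phi_{k-1,j} rho(j)],
  phi_{k,j} = phi_{k-1,j} - phi_{kk} phi_{k-1,k-j},  j = 1..k-1.
Step k = 1:
  phi_11 = rho(1) = -0.3948.
Step k = 2:
  phi_22 = [rho(2) - phi_11 rho(1)] / [1 - phi_11 rho(1)] = [0.2217 - (-0.3948)(-0.3948)] / [1 - (-0.3948)(-0.3948)]
         = 0.06583296 / 0.84413296 = 0.078.
Therefore phi_{22} = 0.0780.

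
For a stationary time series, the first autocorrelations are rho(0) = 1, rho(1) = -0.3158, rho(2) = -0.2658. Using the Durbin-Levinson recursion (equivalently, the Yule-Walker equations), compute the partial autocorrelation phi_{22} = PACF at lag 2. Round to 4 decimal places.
\phi_{22} = -0.4060

The PACF at lag k is phi_{kk}, the last component of the solution
to the Yule-Walker system G_k phi = r_k where
  (G_k)_{ij} = rho(|i - j|), (r_k)_i = rho(i), i,j = 1..k.
Equivalently, Durbin-Levinson gives phi_{kk} iteratively:
  phi_{11} = rho(1)
  phi_{kk} = [rho(k) - sum_{j=1..k-1} phi_{k-1,j} rho(k-j)]
            / [1 - sum_{j=1..k-1} phi_{k-1,j} rho(j)],
  phi_{k,j} = phi_{k-1,j} - phi_{kk} phi_{k-1,k-j},  j = 1..k-1.
Step k = 1:
  phi_11 = rho(1) = -0.3158.
Step k = 2:
  phi_22 = [rho(2) - phi_11 rho(1)] / [1 - phi_11 rho(1)] = [-0.2658 - (-0.3158)(-0.3158)] / [1 - (-0.3158)(-0.3158)]
         = -0.36552964 / 0.90027036 = -0.406.
Therefore phi_{22} = -0.4060.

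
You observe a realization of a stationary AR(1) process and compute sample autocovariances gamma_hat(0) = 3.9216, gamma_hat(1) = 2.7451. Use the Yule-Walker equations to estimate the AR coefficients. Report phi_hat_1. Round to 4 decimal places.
\hat\phi_{1} = 0.7000

The Yule-Walker equations for an AR(p) process read, in matrix form,
  Gamma_p phi = r_p,   with   (Gamma_p)_{ij} = gamma(|i - j|),
                       (r_p)_i = gamma(i),   i,j = 1..p.
Substitute the sample gammas (Toeplitz matrix and right-hand side of size 1):
  Gamma_p = [[3.9216]]
  r_p     = [2.7451]
With p = 1 this is the single equation gamma(0) phi_1 = gamma(1):
  phi_hat_1 = gamma(1) / gamma(0) = 2.7451 / 3.9216 = 0.7000.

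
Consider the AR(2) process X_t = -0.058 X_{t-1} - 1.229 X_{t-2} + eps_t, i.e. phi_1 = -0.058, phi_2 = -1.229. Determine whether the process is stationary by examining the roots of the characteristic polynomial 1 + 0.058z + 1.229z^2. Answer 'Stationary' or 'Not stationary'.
\text{Not stationary}

The AR(p) characteristic polynomial is P(z) = 1 + 0.058z + 1.229z^2.
Stationarity requires all roots to lie outside the unit circle, i.e. |z| > 1 for every root.
Set 1 + (0.058) z + (1.229) z^2 = 0, i.e. a z^2 + b z + c = 0 with a = 1.229, b = 0.058, c = 1.
Discriminant D = b^2 - 4ac = (0.058)^2 - 4*(1.229)*1 = 0.003364 - (4.916) = -4.912636.
D < 0, so the roots are the complex-conjugate pair z = (-b +/- i sqrt(-D)) / (2a) = -0.0236 +/- 0.9017i.
For a conjugate pair |z|^2 = z * conj(z) = (product of roots) = c/a = 1/(1.229) = 0.81367, so |z| = sqrt(0.81367) = 0.902 for both roots.
Moduli of all roots: 0.9020, 0.9020.
All moduli strictly greater than 1? No.
Verdict: Not stationary.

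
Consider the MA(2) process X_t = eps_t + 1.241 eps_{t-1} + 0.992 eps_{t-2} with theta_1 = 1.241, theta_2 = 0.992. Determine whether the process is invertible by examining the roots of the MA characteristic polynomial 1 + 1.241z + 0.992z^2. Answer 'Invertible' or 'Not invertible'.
\text{Invertible}

The MA(q) characteristic polynomial is P(z) = 1 + 1.241z + 0.992z^2.
Invertibility requires all roots to lie outside the unit circle, i.e. |z| > 1 for every root.
Set 1 + (1.241) z + (0.992) z^2 = 0, i.e. a z^2 + b z + c = 0 with a = 0.992, b = 1.241, c = 1.
Discriminant D = b^2 - 4ac = (1.241)^2 - 4*(0.992)*1 = 1.540081 - (3.968) = -2.427919.
D < 0, so the roots are the complex-conjugate pair z = (-b +/- i sqrt(-D)) / (2a) = -0.6255 +/- 0.7854i.
For a conjugate pair |z|^2 = z * conj(z) = (product of roots) = c/a = 1/(0.992) = 1.008065, so |z| = sqrt(1.008065) = 1.004 for both roots.
Moduli of all roots: 1.0040, 1.0040.
All moduli strictly greater than 1? Yes.
Verdict: Invertible.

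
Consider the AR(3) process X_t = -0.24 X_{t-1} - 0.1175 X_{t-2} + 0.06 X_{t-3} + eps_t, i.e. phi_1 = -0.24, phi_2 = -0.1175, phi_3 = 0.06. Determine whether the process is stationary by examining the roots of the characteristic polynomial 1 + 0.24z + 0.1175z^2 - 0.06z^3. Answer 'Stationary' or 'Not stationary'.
\text{Stationary}

The AR(p) characteristic polynomial is P(z) = 1 + 0.24z + 0.1175z^2 - 0.06z^3.
Stationarity requires all roots to lie outside the unit circle, i.e. |z| > 1 for every root.
Degree 3: look for a simple real root z0 first, then factor out (1 - z/z0) and solve the remaining quadratic.
Testing z0 = 4: P(4) = 1 + (0.24)(4) + (0.1175)(4)^2 + (-0.06)(4)^3
  = 1 + (0.96) + (1.88) + (-3.84) = 0.  So z_0 = 4 is a root, |z_0| = 4.
Divide out the factor (1 - 0.25 z) = (1 - z/z0) (since 1/z0 = 0.25):
  P(z) = (1 - 0.25 z)(1 + (0.49) z + (0.24) z^2)
  [check: z-coef 0.49 - (0.25) = 0.24; z^2-coef 0.24 - (0.25)(0.49) = 0.1175; z^3-coef -(0.25)(0.24) = -0.06.]
Remaining roots from the quadratic factor 1 + (0.49) z + (0.24) z^2:
  Set 1 + (0.49) z + (0.24) z^2 = 0, i.e. a z^2 + b z + c = 0 with a = 0.24, b = 0.49, c = 1.
  Discriminant D = b^2 - 4ac = (0.49)^2 - 4*(0.24)*1 = 0.2401 - (0.96) = -0.7199.
  D < 0, so the roots are the complex-conjugate pair z = (-b +/- i sqrt(-D)) / (2a) = -1.0208 +/- 1.7676i.
  For a conjugate pair |z|^2 = z * conj(z) = (product of roots) = c/a = 1/(0.24) = 4.166667, so |z| = sqrt(4.166667) = 2.0412 for both roots.
Moduli of all roots: 4.0000, 2.0412, 2.0412.
All moduli strictly greater than 1? Yes.
Verdict: Stationary.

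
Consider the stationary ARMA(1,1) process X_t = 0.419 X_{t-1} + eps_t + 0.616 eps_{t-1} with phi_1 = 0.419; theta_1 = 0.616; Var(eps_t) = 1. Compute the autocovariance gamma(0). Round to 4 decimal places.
\gamma(0) = 2.2993

Multiply the model equation by X_{t-k} and take expectations. With theta_0 = psi_0 = 1 and psi_j the MA(infinity) weights, this gives
  gamma(k) - sum_i phi_i gamma(k-i) = c_k,
  c_k = sigma^2 * sum_{j=k..q} theta_j psi_{j-k}   (c_k = 0 for k > q),
using gamma(-m) = gamma(m).
psi-weights needed (psi_j = theta_j + sum_i phi_i psi_{j-i}):
  psi_1 = theta_1 + phi_1 = 0.616 + (0.419) = 1.035
Right-hand sides:
  c_0 = sigma^2 (1 + theta_1 psi_1) = 1 * (1 + (0.616)(1.035)) = 1 * 1.63756 = 1.63756
  c_1 = sigma^2 theta_1 = 1 * (0.616) = 0.616
  c_2 = 0
Equations for k = 0 and k = 1 (AR order 1):
  gamma(0) = phi_1 gamma(1) + c_0
  gamma(1) = phi_1 gamma(0) + c_1
Substituting the second into the first: gamma(0) (1 - phi_1^2) = c_0 + phi_1 c_1, so
  gamma(0) = (c_0 + phi_1 c_1) / (1 - phi_1^2) = (1.63756 + (0.419)(0.616)) / (1 - (0.419)^2) = 1.895664 / 0.824439 = 2.299338.
Therefore gamma(0) = 2.2993 (to 4 decimal places).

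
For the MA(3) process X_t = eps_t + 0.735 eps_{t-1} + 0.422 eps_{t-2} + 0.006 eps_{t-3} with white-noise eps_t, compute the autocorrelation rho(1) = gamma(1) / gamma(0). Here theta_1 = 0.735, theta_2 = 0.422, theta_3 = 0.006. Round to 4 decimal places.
\rho(1) = 0.6097

For an MA(q) process with theta_0 = 1, the autocovariance is
  gamma(k) = sigma^2 * sum_{i=0..q-k} theta_i * theta_{i+k},
and rho(k) = gamma(k) / gamma(0). Sigma^2 cancels.
  numerator   = (1)*(0.735) + (0.735)*(0.422) + (0.422)*(0.006) = 1.047702.
  denominator = (1)^2 + (0.735)^2 + (0.422)^2 + (0.006)^2 = 1.718345.
  rho(1) = 1.047702 / 1.718345 = 0.6097.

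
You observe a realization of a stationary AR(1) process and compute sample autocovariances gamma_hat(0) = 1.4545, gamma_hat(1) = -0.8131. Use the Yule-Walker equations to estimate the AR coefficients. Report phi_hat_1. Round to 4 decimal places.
\hat\phi_{1} = -0.5590

The Yule-Walker equations for an AR(p) process read, in matrix form,
  Gamma_p phi = r_p,   with   (Gamma_p)_{ij} = gamma(|i - j|),
                       (r_p)_i = gamma(i),   i,j = 1..p.
Substitute the sample gammas (Toeplitz matrix and right-hand side of size 1):
  Gamma_p = [[1.4545]]
  r_p     = [-0.8131]
With p = 1 this is the single equation gamma(0) phi_1 = gamma(1):
  phi_hat_1 = gamma(1) / gamma(0) = -0.8131 / 1.4545 = -0.5590.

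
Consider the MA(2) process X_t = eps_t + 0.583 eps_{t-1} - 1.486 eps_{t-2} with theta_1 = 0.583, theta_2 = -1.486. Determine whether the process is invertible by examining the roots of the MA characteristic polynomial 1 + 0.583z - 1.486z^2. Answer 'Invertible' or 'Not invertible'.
\text{Not invertible}

The MA(q) characteristic polynomial is P(z) = 1 + 0.583z - 1.486z^2.
Invertibility requires all roots to lie outside the unit circle, i.e. |z| > 1 for every root.
Set 1 + (0.583) z + (-1.486) z^2 = 0, i.e. a z^2 + b z + c = 0 with a = -1.486, b = 0.583, c = 1.
Discriminant D = b^2 - 4ac = (0.583)^2 - 4*(-1.486)*1 = 0.339889 - (-5.944) = 6.283889.
D >= 0, so the roots are real: z = (-b +/- sqrt(D)) / (2a) = (-0.583 +/- 2.506769) / (-2.972).
  z_1 = (-0.583 + 2.506769) / (-2.972) = -0.6473,   |z_1| = 0.6473.
  z_2 = (-0.583 - 2.506769) / (-2.972) = 1.0396,   |z_2| = 1.0396.
Moduli of all roots: 0.6473, 1.0396.
All moduli strictly greater than 1? No.
Verdict: Not invertible.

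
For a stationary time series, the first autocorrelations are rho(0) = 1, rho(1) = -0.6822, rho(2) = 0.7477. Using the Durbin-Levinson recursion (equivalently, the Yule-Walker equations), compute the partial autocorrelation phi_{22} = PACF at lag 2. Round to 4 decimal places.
\phi_{22} = 0.5281

The PACF at lag k is phi_{kk}, the last component of the solution
to the Yule-Walker system G_k phi = r_k where
  (G_k)_{ij} = rho(|i - j|), (r_k)_i = rho(i), i,j = 1..k.
Equivalently, Durbin-Levinson gives phi_{kk} iteratively:
  phi_{11} = rho(1)
  phi_{kk} = [rho(k) - sum_{j=1..k-1} phi_{k-1,j} rho(k-j)]
            / [1 - sum_{j=1..k-1} phi_{k-1,j} rho(j)],
  phi_{k,j} = phi_{k-1,j} - phi_{kk} phi_{k-1,k-j},  j = 1..k-1.
Step k = 1:
  phi_11 = rho(1) = -0.6822.
Step k = 2:
  phi_22 = [rho(2) - phi_11 rho(1)] / [1 - phi_11 rho(1)] = [0.7477 - (-0.6822)(-0.6822)] / [1 - (-0.6822)(-0.6822)]
         = 0.28230316 / 0.53460316 = 0.5281.
Therefore phi_{22} = 0.5281.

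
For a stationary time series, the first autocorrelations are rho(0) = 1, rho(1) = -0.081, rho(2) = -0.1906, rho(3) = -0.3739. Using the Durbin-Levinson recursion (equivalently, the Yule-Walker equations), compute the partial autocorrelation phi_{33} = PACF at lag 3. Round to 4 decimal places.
\phi_{33} = -0.4280

The PACF at lag k is phi_{kk}, the last component of the solution
to the Yule-Walker system G_k phi = r_k where
  (G_k)_{ij} = rho(|i - j|), (r_k)_i = rho(i), i,j = 1..k.
Equivalently, Durbin-Levinson gives phi_{kk} iteratively:
  phi_{11} = rho(1)
  phi_{kk} = [rho(k) - sum_{j=1..k-1} phi_{k-1,j} rho(k-j)]
            / [1 - sum_{j=1..k-1} phi_{k-1,j} rho(j)],
  phi_{k,j} = phi_{k-1,j} - phi_{kk} phi_{k-1,k-j},  j = 1..k-1.
Step k = 1:
  phi_11 = rho(1) = -0.081.
Step k = 2:
  phi_22 = [rho(2) - phi_11 rho(1)] / [1 - phi_11 rho(1)] = [-0.1906 - (-0.081)(-0.081)] / [1 - (-0.081)(-0.081)]
         = -0.197161 / 0.993439 = -0.198463.
  Update: phi_21 = phi_11 - phi_22 phi_11 = -0.081 - (-0.198463)(-0.081) = -0.097076.
Step k = 3:
  phi_33 = [rho(3) - phi_21 rho(2) - phi_22 rho(1)] / [1 - phi_21 rho(1) - phi_22 rho(2)]
    numerator   = -0.3739 - (-0.097076)(-0.1906) - (-0.198463)(-0.081) = -0.40847811
    denominator = 1 - (-0.097076)(-0.081) - (-0.198463)(-0.1906) = 0.95430981
  phi_33 = -0.40847811 / 0.95430981 = -0.428.
Therefore phi_{33} = -0.4280.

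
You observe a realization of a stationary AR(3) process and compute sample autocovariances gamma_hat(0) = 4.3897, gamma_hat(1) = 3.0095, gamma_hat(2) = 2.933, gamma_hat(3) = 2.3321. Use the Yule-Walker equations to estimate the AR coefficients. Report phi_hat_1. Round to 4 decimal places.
\hat\phi_{1} = 0.4390

The Yule-Walker equations for an AR(p) process read, in matrix form,
  Gamma_p phi = r_p,   with   (Gamma_p)_{ij} = gamma(|i - j|),
                       (r_p)_i = gamma(i),   i,j = 1..p.
Substitute the sample gammas (Toeplitz matrix and right-hand side of size 3):
  Gamma_p = [[4.3897, 3.0095, 2.933], [3.0095, 4.3897, 3.0095], [2.933, 3.0095, 4.3897]]
  r_p     = [3.0095, 2.933, 2.3321]
Written out (R1..R3):
  (R1) 4.3897 phi_1 + 3.0095 phi_2 + 2.933 phi_3 = 3.0095
  (R2) 3.0095 phi_1 + 4.3897 phi_2 + 3.0095 phi_3 = 2.933
  (R3) 2.933 phi_1 + 3.0095 phi_2 + 4.3897 phi_3 = 2.3321
Gaussian elimination:
  R2 <- R2 - (3.0095/4.3897) R1 = R2 - (0.685582) R1:  2.32644 phi_2 + 0.998688 phi_3 = 0.86974
  R3 <- R3 - (2.933/4.3897) R1 = R3 - (0.668155) R1:  0.998688 phi_2 + 2.430001 phi_3 = 0.321288
  R3 <- R3 - (0.998688/2.32644) R2 = R3 - (0.429277) R2:  2.001288 phi_3 = -0.052072
Back-substitution:
  phi_hat_3 = -0.052072 / 2.001288 = -0.026019
  phi_hat_2 = (0.86974 - (0.998688)(-0.026019)) / 2.32644 = 0.38502
  phi_hat_1 = (3.0095 - (3.0095)(0.38502) - (2.933)(-0.026019)) / 4.3897 = 0.439004
So phi_hat = [0.4390, 0.3850, -0.0260].
Therefore phi_hat_1 = 0.4390.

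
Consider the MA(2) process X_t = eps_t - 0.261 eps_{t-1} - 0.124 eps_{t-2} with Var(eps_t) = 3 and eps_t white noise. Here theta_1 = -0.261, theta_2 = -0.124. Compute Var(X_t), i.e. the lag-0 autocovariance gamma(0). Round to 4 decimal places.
\gamma(0) = 3.2505

For an MA(q) process X_t = eps_t + sum_i theta_i eps_{t-i} with
Var(eps_t) = sigma^2, the variance is
  gamma(0) = sigma^2 * (1 + sum_i theta_i^2).
  sum_i theta_i^2 = (-0.261)^2 + (-0.124)^2 = 0.068121 + 0.015376 = 0.083497.
  gamma(0) = 3 * (1 + 0.083497) = 3 * 1.083497 = 3.250491, which rounds to 3.2505.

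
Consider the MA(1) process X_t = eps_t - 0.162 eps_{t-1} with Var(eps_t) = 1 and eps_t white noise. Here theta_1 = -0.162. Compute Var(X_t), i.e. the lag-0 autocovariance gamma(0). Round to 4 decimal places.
\gamma(0) = 1.0262

For an MA(q) process X_t = eps_t + sum_i theta_i eps_{t-i} with
Var(eps_t) = sigma^2, the variance is
  gamma(0) = sigma^2 * (1 + sum_i theta_i^2).
  sum_i theta_i^2 = (-0.162)^2 = 0.026244.
  gamma(0) = 1 * (1 + 0.026244) = 1 * 1.026244 = 1.026244, which rounds to 1.0262.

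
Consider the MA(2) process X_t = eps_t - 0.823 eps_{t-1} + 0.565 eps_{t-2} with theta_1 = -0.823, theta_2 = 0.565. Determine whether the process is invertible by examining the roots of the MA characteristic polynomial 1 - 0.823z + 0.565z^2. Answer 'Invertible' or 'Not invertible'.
\text{Invertible}

The MA(q) characteristic polynomial is P(z) = 1 - 0.823z + 0.565z^2.
Invertibility requires all roots to lie outside the unit circle, i.e. |z| > 1 for every root.
Set 1 + (-0.823) z + (0.565) z^2 = 0, i.e. a z^2 + b z + c = 0 with a = 0.565, b = -0.823, c = 1.
Discriminant D = b^2 - 4ac = (-0.823)^2 - 4*(0.565)*1 = 0.677329 - (2.26) = -1.582671.
D < 0, so the roots are the complex-conjugate pair z = (-b +/- i sqrt(-D)) / (2a) = 0.7283 +/- 1.1133i.
For a conjugate pair |z|^2 = z * conj(z) = (product of roots) = c/a = 1/(0.565) = 1.769912, so |z| = sqrt(1.769912) = 1.3304 for both roots.
Moduli of all roots: 1.3304, 1.3304.
All moduli strictly greater than 1? Yes.
Verdict: Invertible.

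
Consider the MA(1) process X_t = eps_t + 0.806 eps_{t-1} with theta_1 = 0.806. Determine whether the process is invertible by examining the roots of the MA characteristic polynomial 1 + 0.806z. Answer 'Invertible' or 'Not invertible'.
\text{Invertible}

The MA(q) characteristic polynomial is P(z) = 1 + 0.806z.
Invertibility requires all roots to lie outside the unit circle, i.e. |z| > 1 for every root.
This is linear in z: 1 + (0.806) z = 0  =>  z = -1/(0.806) = -1.240695,  |z| = 1.240695.
Moduli of all roots: 1.2407.
All moduli strictly greater than 1? Yes.
Verdict: Invertible.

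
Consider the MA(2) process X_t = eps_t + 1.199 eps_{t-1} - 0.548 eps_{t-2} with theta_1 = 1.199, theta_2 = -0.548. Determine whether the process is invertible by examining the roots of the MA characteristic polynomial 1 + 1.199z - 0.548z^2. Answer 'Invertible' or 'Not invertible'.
\text{Not invertible}

The MA(q) characteristic polynomial is P(z) = 1 + 1.199z - 0.548z^2.
Invertibility requires all roots to lie outside the unit circle, i.e. |z| > 1 for every root.
Set 1 + (1.199) z + (-0.548) z^2 = 0, i.e. a z^2 + b z + c = 0 with a = -0.548, b = 1.199, c = 1.
Discriminant D = b^2 - 4ac = (1.199)^2 - 4*(-0.548)*1 = 1.437601 - (-2.192) = 3.629601.
D >= 0, so the roots are real: z = (-b +/- sqrt(D)) / (2a) = (-1.199 +/- 1.905151) / (-1.096).
  z_1 = (-1.199 + 1.905151) / (-1.096) = -0.6443,   |z_1| = 0.6443.
  z_2 = (-1.199 - 1.905151) / (-1.096) = 2.8323,   |z_2| = 2.8323.
Moduli of all roots: 0.6443, 2.8323.
All moduli strictly greater than 1? No.
Verdict: Not invertible.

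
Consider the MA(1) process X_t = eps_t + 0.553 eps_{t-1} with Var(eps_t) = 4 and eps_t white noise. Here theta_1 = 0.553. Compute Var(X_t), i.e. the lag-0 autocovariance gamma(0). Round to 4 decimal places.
\gamma(0) = 5.2232

For an MA(q) process X_t = eps_t + sum_i theta_i eps_{t-i} with
Var(eps_t) = sigma^2, the variance is
  gamma(0) = sigma^2 * (1 + sum_i theta_i^2).
  sum_i theta_i^2 = (0.553)^2 = 0.305809.
  gamma(0) = 4 * (1 + 0.305809) = 4 * 1.305809 = 5.223236, which rounds to 5.2232.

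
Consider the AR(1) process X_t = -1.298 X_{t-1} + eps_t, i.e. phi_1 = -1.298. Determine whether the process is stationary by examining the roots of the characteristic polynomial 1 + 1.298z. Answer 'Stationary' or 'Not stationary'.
\text{Not stationary}

The AR(p) characteristic polynomial is P(z) = 1 + 1.298z.
Stationarity requires all roots to lie outside the unit circle, i.e. |z| > 1 for every root.
This is linear in z: 1 + (1.298) z = 0  =>  z = -1/(1.298) = -0.770416,  |z| = 0.770416.
Moduli of all roots: 0.7704.
All moduli strictly greater than 1? No.
Verdict: Not stationary.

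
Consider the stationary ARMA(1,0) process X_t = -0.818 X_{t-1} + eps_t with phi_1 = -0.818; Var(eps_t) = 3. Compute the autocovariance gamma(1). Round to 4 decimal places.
\gamma(1) = -7.4167

Multiply the model equation by X_{t-k} and take expectations. With theta_0 = psi_0 = 1 and psi_j the MA(infinity) weights, this gives
  gamma(k) - sum_i phi_i gamma(k-i) = c_k,
  c_k = sigma^2 * sum_{j=k..q} theta_j psi_{j-k}   (c_k = 0 for k > q),
using gamma(-m) = gamma(m).
Pure AR (q = 0): c_0 = sigma^2 = 3, c_k = 0 for k >= 1.
Equations for k = 0 and k = 1 (AR order 1):
  gamma(0) = phi_1 gamma(1) + c_0
  gamma(1) = phi_1 gamma(0) + c_1
Substituting the second into the first: gamma(0) (1 - phi_1^2) = c_0 + phi_1 c_1, so
  gamma(0) = c_0 / (1 - phi_1^2) = 3 / (1 - (-0.818)^2) = 3 / 0.330876 = 9.066841.
  gamma(1) = phi_1 gamma(0) = (-0.818)(9.066841) = -7.416676.
Therefore gamma(1) = -7.4167 (to 4 decimal places).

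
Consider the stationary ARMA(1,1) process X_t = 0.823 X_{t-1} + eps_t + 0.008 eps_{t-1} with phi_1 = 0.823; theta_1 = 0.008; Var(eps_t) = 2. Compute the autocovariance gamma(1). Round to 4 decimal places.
\gamma(1) = 5.1847

Multiply the model equation by X_{t-k} and take expectations. With theta_0 = psi_0 = 1 and psi_j the MA(infinity) weights, this gives
  gamma(k) - sum_i phi_i gamma(k-i) = c_k,
  c_k = sigma^2 * sum_{j=k..q} theta_j psi_{j-k}   (c_k = 0 for k > q),
using gamma(-m) = gamma(m).
psi-weights needed (psi_j = theta_j + sum_i phi_i psi_{j-i}):
  psi_1 = theta_1 + phi_1 = 0.008 + (0.823) = 0.831
Right-hand sides:
  c_0 = sigma^2 (1 + theta_1 psi_1) = 2 * (1 + (0.008)(0.831)) = 2 * 1.006648 = 2.013296
  c_1 = sigma^2 theta_1 = 2 * (0.008) = 0.016
  c_2 = 0
Equations for k = 0 and k = 1 (AR order 1):
  gamma(0) = phi_1 gamma(1) + c_0
  gamma(1) = phi_1 gamma(0) + c_1
Substituting the second into the first: gamma(0) (1 - phi_1^2) = c_0 + phi_1 c_1, so
  gamma(0) = (c_0 + phi_1 c_1) / (1 - phi_1^2) = (2.013296 + (0.823)(0.016)) / (1 - (0.823)^2) = 2.026464 / 0.322671 = 6.280279.
  gamma(1) = phi_1 gamma(0) + c_1 = (0.823)(6.280279) + (0.016) = 5.18467.
Therefore gamma(1) = 5.1847 (to 4 decimal places).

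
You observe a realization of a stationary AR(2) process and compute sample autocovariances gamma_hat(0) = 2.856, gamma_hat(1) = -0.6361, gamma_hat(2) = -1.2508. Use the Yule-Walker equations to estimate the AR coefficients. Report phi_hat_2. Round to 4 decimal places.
\hat\phi_{2} = -0.5130

The Yule-Walker equations for an AR(p) process read, in matrix form,
  Gamma_p phi = r_p,   with   (Gamma_p)_{ij} = gamma(|i - j|),
                       (r_p)_i = gamma(i),   i,j = 1..p.
Substitute the sample gammas (Toeplitz matrix and right-hand side of size 2):
  Gamma_p = [[2.856, -0.6361], [-0.6361, 2.856]]
  r_p     = [-0.6361, -1.2508]
Written out:
  2.856 phi_1 - 0.6361 phi_2 = -0.6361
  -0.6361 phi_1 + 2.856 phi_2 = -1.2508
Solve by Cramer's rule:
  det = gamma(0)^2 - gamma(1)^2 = (2.856)^2 - (-0.6361)^2 = 8.156736 - 0.40462321 = 7.75211279
  phi_hat_1 = [gamma(1) gamma(0) - gamma(1) gamma(2)] / det = [(-0.6361)(2.856) - (-0.6361)(-1.2508)] / 7.75211279 = -2.61233548 / 7.75211279 = -0.337
  phi_hat_2 = [gamma(0) gamma(2) - gamma(1)^2] / det = [(2.856)(-1.2508) - (-0.6361)^2] / 7.75211279 = -3.97690801 / 7.75211279 = -0.513
So phi_hat = [-0.3370, -0.5130].
Therefore phi_hat_2 = -0.5130.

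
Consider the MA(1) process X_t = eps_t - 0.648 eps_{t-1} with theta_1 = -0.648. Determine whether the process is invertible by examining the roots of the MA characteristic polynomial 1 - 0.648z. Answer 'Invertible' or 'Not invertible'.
\text{Invertible}

The MA(q) characteristic polynomial is P(z) = 1 - 0.648z.
Invertibility requires all roots to lie outside the unit circle, i.e. |z| > 1 for every root.
This is linear in z: 1 + (-0.648) z = 0  =>  z = -1/(-0.648) = 1.54321,  |z| = 1.54321.
Moduli of all roots: 1.5432.
All moduli strictly greater than 1? Yes.
Verdict: Invertible.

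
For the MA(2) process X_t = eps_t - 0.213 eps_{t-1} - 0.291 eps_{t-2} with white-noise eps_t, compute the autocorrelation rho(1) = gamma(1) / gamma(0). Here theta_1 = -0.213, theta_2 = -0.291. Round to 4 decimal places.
\rho(1) = -0.1336

For an MA(q) process with theta_0 = 1, the autocovariance is
  gamma(k) = sigma^2 * sum_{i=0..q-k} theta_i * theta_{i+k},
and rho(k) = gamma(k) / gamma(0). Sigma^2 cancels.
  numerator   = (1)*(-0.213) + (-0.213)*(-0.291) = -0.151017.
  denominator = (1)^2 + (-0.213)^2 + (-0.291)^2 = 1.13005.
  rho(1) = -0.151017 / 1.13005 = -0.1336.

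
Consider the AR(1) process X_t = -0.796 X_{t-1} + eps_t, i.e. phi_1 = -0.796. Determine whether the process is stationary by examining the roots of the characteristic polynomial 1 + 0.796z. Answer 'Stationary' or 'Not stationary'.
\text{Stationary}

The AR(p) characteristic polynomial is P(z) = 1 + 0.796z.
Stationarity requires all roots to lie outside the unit circle, i.e. |z| > 1 for every root.
This is linear in z: 1 + (0.796) z = 0  =>  z = -1/(0.796) = -1.256281,  |z| = 1.256281.
Moduli of all roots: 1.2563.
All moduli strictly greater than 1? Yes.
Verdict: Stationary.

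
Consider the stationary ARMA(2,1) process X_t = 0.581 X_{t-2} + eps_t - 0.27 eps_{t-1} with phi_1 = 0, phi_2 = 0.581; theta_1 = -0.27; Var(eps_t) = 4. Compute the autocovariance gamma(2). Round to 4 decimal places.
\gamma(2) = 3.7640

Multiply the model equation by X_{t-k} and take expectations. With theta_0 = psi_0 = 1 and psi_j the MA(infinity) weights, this gives
  gamma(k) - sum_i phi_i gamma(k-i) = c_k,
  c_k = sigma^2 * sum_{j=k..q} theta_j psi_{j-k}   (c_k = 0 for k > q),
using gamma(-m) = gamma(m).
psi-weights needed (psi_j = theta_j + sum_i phi_i psi_{j-i}):
  psi_1 = theta_1 + phi_1 = -0.27 + (0) = -0.27
Right-hand sides:
  c_0 = sigma^2 (1 + theta_1 psi_1) = 4 * (1 + (-0.27)(-0.27)) = 4 * 1.0729 = 4.2916
  c_1 = sigma^2 theta_1 = 4 * (-0.27) = -1.08
  c_2 = 0
Equations for k = 0, 1, 2 (AR order 2, c_2 = 0):
  (E0) gamma(0) = phi_1 gamma(1) + phi_2 gamma(2) + c_0
  (E1) gamma(1) = phi_1 gamma(0) + phi_2 gamma(1) + c_1
  (E2) gamma(2) = phi_1 gamma(1) + phi_2 gamma(0)
From (E1): gamma(1) = A gamma(0) + B with
  A = phi_1 / (1 - phi_2) = 0 / 0.419 = 0,   B = c_1 / (1 - phi_2) = -1.08 / 0.419 = -2.577566.
Insert (E2) into (E0): gamma(0) (1 - phi_2^2) = phi_1 (1 + phi_2) gamma(1) + c_0.
  phi_1 (1 + phi_2) = (0)(1.581) = 0,   1 - phi_2^2 = 0.662439.
Replace gamma(1) by A gamma(0) + B and collect gamma(0):
  gamma(0) [0.662439 - (0)(0)] = (0)(-2.577566) + 4.2916
  gamma(0) * 0.662439 = 4.2916
  gamma(0) = 4.2916 / 0.662439 = 6.478483.
  gamma(1) = A gamma(0) + B = (0)(6.478483) + (-2.577566) = -2.577566.
  gamma(2) = phi_1 gamma(1) + phi_2 gamma(0) = (0)(-2.577566) + (0.581)(6.478483) = 3.763999.
Therefore gamma(2) = 3.7640 (to 4 decimal places).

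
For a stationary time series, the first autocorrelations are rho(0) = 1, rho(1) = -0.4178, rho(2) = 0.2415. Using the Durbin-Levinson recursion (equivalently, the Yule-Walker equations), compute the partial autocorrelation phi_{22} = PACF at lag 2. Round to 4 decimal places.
\phi_{22} = 0.0811

The PACF at lag k is phi_{kk}, the last component of the solution
to the Yule-Walker system G_k phi = r_k where
  (G_k)_{ij} = rho(|i - j|), (r_k)_i = rho(i), i,j = 1..k.
Equivalently, Durbin-Levinson gives phi_{kk} iteratively:
  phi_{11} = rho(1)
  phi_{kk} = [rho(k) - sum_{j=1..k-1} phi_{k-1,j} rho(k-j)]
            / [1 - sum_{j=1..k-1} phi_{k-1,j} rho(j)],
  phi_{k,j} = phi_{k-1,j} - phi_{kk} phi_{k-1,k-j},  j = 1..k-1.
Step k = 1:
  phi_11 = rho(1) = -0.4178.
Step k = 2:
  phi_22 = [rho(2) - phi_11 rho(1)] / [1 - phi_11 rho(1)] = [0.2415 - (-0.4178)(-0.4178)] / [1 - (-0.4178)(-0.4178)]
         = 0.06694316 / 0.82544316 = 0.0811.
Therefore phi_{22} = 0.0811.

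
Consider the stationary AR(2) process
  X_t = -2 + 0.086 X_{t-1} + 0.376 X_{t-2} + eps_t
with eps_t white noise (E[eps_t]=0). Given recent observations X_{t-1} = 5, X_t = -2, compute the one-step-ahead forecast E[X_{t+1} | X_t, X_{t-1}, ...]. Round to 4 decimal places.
E[X_{t+1} \mid \mathcal F_t] = -0.2920

For an AR(p) model X_t = c + sum_i phi_i X_{t-i} + eps_t, the
one-step-ahead conditional mean is
  E[X_{t+1} | X_t, ...] = c + sum_i phi_i X_{t+1-i}.
Substitute known values:
  E[X_{t+1} | ...] = -2 + (0.086) * (-2) + (0.376) * (5)
                   = -0.2920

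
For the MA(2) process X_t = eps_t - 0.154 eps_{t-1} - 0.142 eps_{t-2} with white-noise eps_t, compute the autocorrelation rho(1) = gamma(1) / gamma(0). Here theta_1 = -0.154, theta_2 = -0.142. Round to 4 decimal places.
\rho(1) = -0.1266

For an MA(q) process with theta_0 = 1, the autocovariance is
  gamma(k) = sigma^2 * sum_{i=0..q-k} theta_i * theta_{i+k},
and rho(k) = gamma(k) / gamma(0). Sigma^2 cancels.
  numerator   = (1)*(-0.154) + (-0.154)*(-0.142) = -0.132132.
  denominator = (1)^2 + (-0.154)^2 + (-0.142)^2 = 1.04388.
  rho(1) = -0.132132 / 1.04388 = -0.1266.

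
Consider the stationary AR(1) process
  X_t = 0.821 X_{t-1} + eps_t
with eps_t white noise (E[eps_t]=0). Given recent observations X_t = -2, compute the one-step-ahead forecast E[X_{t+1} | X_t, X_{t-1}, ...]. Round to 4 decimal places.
E[X_{t+1} \mid \mathcal F_t] = -1.6420

For an AR(p) model X_t = c + sum_i phi_i X_{t-i} + eps_t, the
one-step-ahead conditional mean is
  E[X_{t+1} | X_t, ...] = c + sum_i phi_i X_{t+1-i}.
Substitute known values:
  E[X_{t+1} | ...] = (0.821) * (-2)
                   = -1.6420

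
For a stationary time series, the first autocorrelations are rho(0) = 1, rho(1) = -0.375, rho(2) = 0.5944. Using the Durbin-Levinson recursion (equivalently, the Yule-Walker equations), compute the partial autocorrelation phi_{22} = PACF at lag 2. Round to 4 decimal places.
\phi_{22} = 0.5280

The PACF at lag k is phi_{kk}, the last component of the solution
to the Yule-Walker system G_k phi = r_k where
  (G_k)_{ij} = rho(|i - j|), (r_k)_i = rho(i), i,j = 1..k.
Equivalently, Durbin-Levinson gives phi_{kk} iteratively:
  phi_{11} = rho(1)
  phi_{kk} = [rho(k) - sum_{j=1..k-1} phi_{k-1,j} rho(k-j)]
            / [1 - sum_{j=1..k-1} phi_{k-1,j} rho(j)],
  phi_{k,j} = phi_{k-1,j} - phi_{kk} phi_{k-1,k-j},  j = 1..k-1.
Step k = 1:
  phi_11 = rho(1) = -0.375.
Step k = 2:
  phi_22 = [rho(2) - phi_11 rho(1)] / [1 - phi_11 rho(1)] = [0.5944 - (-0.375)(-0.375)] / [1 - (-0.375)(-0.375)]
         = 0.453775 / 0.859375 = 0.528.
Therefore phi_{22} = 0.5280.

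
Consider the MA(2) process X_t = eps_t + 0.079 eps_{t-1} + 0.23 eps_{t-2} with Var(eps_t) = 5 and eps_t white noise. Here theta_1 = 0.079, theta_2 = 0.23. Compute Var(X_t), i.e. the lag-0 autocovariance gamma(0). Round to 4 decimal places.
\gamma(0) = 5.2957

For an MA(q) process X_t = eps_t + sum_i theta_i eps_{t-i} with
Var(eps_t) = sigma^2, the variance is
  gamma(0) = sigma^2 * (1 + sum_i theta_i^2).
  sum_i theta_i^2 = (0.079)^2 + (0.23)^2 = 0.006241 + 0.0529 = 0.059141.
  gamma(0) = 5 * (1 + 0.059141) = 5 * 1.059141 = 5.295705, which rounds to 5.2957.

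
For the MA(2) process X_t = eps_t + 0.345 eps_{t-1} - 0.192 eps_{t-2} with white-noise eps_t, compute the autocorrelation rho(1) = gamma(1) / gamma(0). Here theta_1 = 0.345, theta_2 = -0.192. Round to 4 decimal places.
\rho(1) = 0.2412

For an MA(q) process with theta_0 = 1, the autocovariance is
  gamma(k) = sigma^2 * sum_{i=0..q-k} theta_i * theta_{i+k},
and rho(k) = gamma(k) / gamma(0). Sigma^2 cancels.
  numerator   = (1)*(0.345) + (0.345)*(-0.192) = 0.27876.
  denominator = (1)^2 + (0.345)^2 + (-0.192)^2 = 1.155889.
  rho(1) = 0.27876 / 1.155889 = 0.2412.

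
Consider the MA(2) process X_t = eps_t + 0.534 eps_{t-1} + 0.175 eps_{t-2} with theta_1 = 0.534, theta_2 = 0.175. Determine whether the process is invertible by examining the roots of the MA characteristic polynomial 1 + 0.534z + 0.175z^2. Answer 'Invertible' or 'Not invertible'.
\text{Invertible}

The MA(q) characteristic polynomial is P(z) = 1 + 0.534z + 0.175z^2.
Invertibility requires all roots to lie outside the unit circle, i.e. |z| > 1 for every root.
Set 1 + (0.534) z + (0.175) z^2 = 0, i.e. a z^2 + b z + c = 0 with a = 0.175, b = 0.534, c = 1.
Discriminant D = b^2 - 4ac = (0.534)^2 - 4*(0.175)*1 = 0.285156 - (0.7) = -0.414844.
D < 0, so the roots are the complex-conjugate pair z = (-b +/- i sqrt(-D)) / (2a) = -1.5257 +/- 1.8402i.
For a conjugate pair |z|^2 = z * conj(z) = (product of roots) = c/a = 1/(0.175) = 5.714286, so |z| = sqrt(5.714286) = 2.3905 for both roots.
Moduli of all roots: 2.3905, 2.3905.
All moduli strictly greater than 1? Yes.
Verdict: Invertible.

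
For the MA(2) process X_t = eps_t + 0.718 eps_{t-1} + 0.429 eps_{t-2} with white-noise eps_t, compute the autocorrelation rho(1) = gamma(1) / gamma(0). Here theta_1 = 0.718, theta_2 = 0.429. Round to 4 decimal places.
\rho(1) = 0.6037

For an MA(q) process with theta_0 = 1, the autocovariance is
  gamma(k) = sigma^2 * sum_{i=0..q-k} theta_i * theta_{i+k},
and rho(k) = gamma(k) / gamma(0). Sigma^2 cancels.
  numerator   = (1)*(0.718) + (0.718)*(0.429) = 1.026022.
  denominator = (1)^2 + (0.718)^2 + (0.429)^2 = 1.699565.
  rho(1) = 1.026022 / 1.699565 = 0.6037.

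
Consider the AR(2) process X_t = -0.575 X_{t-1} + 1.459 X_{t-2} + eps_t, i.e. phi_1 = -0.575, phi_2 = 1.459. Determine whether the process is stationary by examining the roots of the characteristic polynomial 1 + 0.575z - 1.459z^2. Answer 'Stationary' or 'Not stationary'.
\text{Not stationary}

The AR(p) characteristic polynomial is P(z) = 1 + 0.575z - 1.459z^2.
Stationarity requires all roots to lie outside the unit circle, i.e. |z| > 1 for every root.
Set 1 + (0.575) z + (-1.459) z^2 = 0, i.e. a z^2 + b z + c = 0 with a = -1.459, b = 0.575, c = 1.
Discriminant D = b^2 - 4ac = (0.575)^2 - 4*(-1.459)*1 = 0.330625 - (-5.836) = 6.166625.
D >= 0, so the roots are real: z = (-b +/- sqrt(D)) / (2a) = (-0.575 +/- 2.483269) / (-2.918).
  z_1 = (-0.575 + 2.483269) / (-2.918) = -0.654,   |z_1| = 0.654.
  z_2 = (-0.575 - 2.483269) / (-2.918) = 1.0481,   |z_2| = 1.0481.
Moduli of all roots: 0.6540, 1.0481.
All moduli strictly greater than 1? No.
Verdict: Not stationary.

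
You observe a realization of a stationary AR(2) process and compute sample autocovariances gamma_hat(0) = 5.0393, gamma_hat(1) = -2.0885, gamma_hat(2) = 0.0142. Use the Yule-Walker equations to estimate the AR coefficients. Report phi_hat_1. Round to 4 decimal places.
\hat\phi_{1} = -0.4990

The Yule-Walker equations for an AR(p) process read, in matrix form,
  Gamma_p phi = r_p,   with   (Gamma_p)_{ij} = gamma(|i - j|),
                       (r_p)_i = gamma(i),   i,j = 1..p.
Substitute the sample gammas (Toeplitz matrix and right-hand side of size 2):
  Gamma_p = [[5.0393, -2.0885], [-2.0885, 5.0393]]
  r_p     = [-2.0885, 0.0142]
Written out:
  5.0393 phi_1 - 2.0885 phi_2 = -2.0885
  -2.0885 phi_1 + 5.0393 phi_2 = 0.0142
Solve by Cramer's rule:
  det = gamma(0)^2 - gamma(1)^2 = (5.0393)^2 - (-2.0885)^2 = 25.39454449 - 4.36183225 = 21.03271224
  phi_hat_1 = [gamma(1) gamma(0) - gamma(1) gamma(2)] / det = [(-2.0885)(5.0393) - (-2.0885)(0.0142)] / 21.03271224 = -10.49492135 / 21.03271224 = -0.499
  phi_hat_2 = [gamma(0) gamma(2) - gamma(1)^2] / det = [(5.0393)(0.0142) - (-2.0885)^2] / 21.03271224 = -4.29027419 / 21.03271224 = -0.204
So phi_hat = [-0.4990, -0.2040].
Therefore phi_hat_1 = -0.4990.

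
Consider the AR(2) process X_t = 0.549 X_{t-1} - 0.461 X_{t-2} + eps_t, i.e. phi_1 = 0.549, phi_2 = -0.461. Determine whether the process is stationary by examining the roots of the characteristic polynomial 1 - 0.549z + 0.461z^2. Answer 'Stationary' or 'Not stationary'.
\text{Stationary}

The AR(p) characteristic polynomial is P(z) = 1 - 0.549z + 0.461z^2.
Stationarity requires all roots to lie outside the unit circle, i.e. |z| > 1 for every root.
Set 1 + (-0.549) z + (0.461) z^2 = 0, i.e. a z^2 + b z + c = 0 with a = 0.461, b = -0.549, c = 1.
Discriminant D = b^2 - 4ac = (-0.549)^2 - 4*(0.461)*1 = 0.301401 - (1.844) = -1.542599.
D < 0, so the roots are the complex-conjugate pair z = (-b +/- i sqrt(-D)) / (2a) = 0.5954 +/- 1.3471i.
For a conjugate pair |z|^2 = z * conj(z) = (product of roots) = c/a = 1/(0.461) = 2.169197, so |z| = sqrt(2.169197) = 1.4728 for both roots.
Moduli of all roots: 1.4728, 1.4728.
All moduli strictly greater than 1? Yes.
Verdict: Stationary.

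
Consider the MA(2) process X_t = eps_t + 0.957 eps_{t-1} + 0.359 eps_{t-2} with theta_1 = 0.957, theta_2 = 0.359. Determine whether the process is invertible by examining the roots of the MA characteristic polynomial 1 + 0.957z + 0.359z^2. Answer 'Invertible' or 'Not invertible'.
\text{Invertible}

The MA(q) characteristic polynomial is P(z) = 1 + 0.957z + 0.359z^2.
Invertibility requires all roots to lie outside the unit circle, i.e. |z| > 1 for every root.
Set 1 + (0.957) z + (0.359) z^2 = 0, i.e. a z^2 + b z + c = 0 with a = 0.359, b = 0.957, c = 1.
Discriminant D = b^2 - 4ac = (0.957)^2 - 4*(0.359)*1 = 0.915849 - (1.436) = -0.520151.
D < 0, so the roots are the complex-conjugate pair z = (-b +/- i sqrt(-D)) / (2a) = -1.3329 +/- 1.0045i.
For a conjugate pair |z|^2 = z * conj(z) = (product of roots) = c/a = 1/(0.359) = 2.785515, so |z| = sqrt(2.785515) = 1.669 for both roots.
Moduli of all roots: 1.6690, 1.6690.
All moduli strictly greater than 1? Yes.
Verdict: Invertible.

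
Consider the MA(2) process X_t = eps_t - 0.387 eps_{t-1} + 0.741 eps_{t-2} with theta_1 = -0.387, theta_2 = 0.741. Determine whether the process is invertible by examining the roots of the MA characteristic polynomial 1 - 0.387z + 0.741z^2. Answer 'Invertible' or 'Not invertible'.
\text{Invertible}

The MA(q) characteristic polynomial is P(z) = 1 - 0.387z + 0.741z^2.
Invertibility requires all roots to lie outside the unit circle, i.e. |z| > 1 for every root.
Set 1 + (-0.387) z + (0.741) z^2 = 0, i.e. a z^2 + b z + c = 0 with a = 0.741, b = -0.387, c = 1.
Discriminant D = b^2 - 4ac = (-0.387)^2 - 4*(0.741)*1 = 0.149769 - (2.964) = -2.814231.
D < 0, so the roots are the complex-conjugate pair z = (-b +/- i sqrt(-D)) / (2a) = 0.2611 +/- 1.132i.
For a conjugate pair |z|^2 = z * conj(z) = (product of roots) = c/a = 1/(0.741) = 1.349528, so |z| = sqrt(1.349528) = 1.1617 for both roots.
Moduli of all roots: 1.1617, 1.1617.
All moduli strictly greater than 1? Yes.
Verdict: Invertible.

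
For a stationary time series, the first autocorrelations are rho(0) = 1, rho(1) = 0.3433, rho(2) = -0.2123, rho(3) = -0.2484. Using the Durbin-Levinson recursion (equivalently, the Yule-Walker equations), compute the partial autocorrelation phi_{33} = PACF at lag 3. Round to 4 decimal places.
\phi_{33} = -0.0260

The PACF at lag k is phi_{kk}, the last component of the solution
to the Yule-Walker system G_k phi = r_k where
  (G_k)_{ij} = rho(|i - j|), (r_k)_i = rho(i), i,j = 1..k.
Equivalently, Durbin-Levinson gives phi_{kk} iteratively:
  phi_{11} = rho(1)
  phi_{kk} = [rho(k) - sum_{j=1..k-1} phi_{k-1,j} rho(k-j)]
            / [1 - sum_{j=1..k-1} phi_{k-1,j} rho(j)],
  phi_{k,j} = phi_{k-1,j} - phi_{kk} phi_{k-1,k-j},  j = 1..k-1.
Step k = 1:
  phi_11 = rho(1) = 0.3433.
Step k = 2:
  phi_22 = [rho(2) - phi_11 rho(1)] / [1 - phi_11 rho(1)] = [-0.2123 - (0.3433)(0.3433)] / [1 - (0.3433)(0.3433)]
         = -0.33015489 / 0.88214511 = -0.374264.
  Update: phi_21 = phi_11 - phi_22 phi_11 = 0.3433 - (-0.374264)(0.3433) = 0.471785.
Step k = 3:
  phi_33 = [rho(3) - phi_21 rho(2) - phi_22 rho(1)] / [1 - phi_21 rho(1) - phi_22 rho(2)]
    numerator   = -0.2484 - (0.471785)(-0.2123) - (-0.374264)(0.3433) = -0.01975538
    denominator = 1 - (0.471785)(0.3433) - (-0.374264)(-0.2123) = 0.75858012
  phi_33 = -0.01975538 / 0.75858012 = -0.026.
Therefore phi_{33} = -0.0260.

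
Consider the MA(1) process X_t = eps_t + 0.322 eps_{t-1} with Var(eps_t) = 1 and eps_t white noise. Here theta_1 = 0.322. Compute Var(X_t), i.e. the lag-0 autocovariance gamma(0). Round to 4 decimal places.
\gamma(0) = 1.1037

For an MA(q) process X_t = eps_t + sum_i theta_i eps_{t-i} with
Var(eps_t) = sigma^2, the variance is
  gamma(0) = sigma^2 * (1 + sum_i theta_i^2).
  sum_i theta_i^2 = (0.322)^2 = 0.103684.
  gamma(0) = 1 * (1 + 0.103684) = 1 * 1.103684 = 1.103684, which rounds to 1.1037.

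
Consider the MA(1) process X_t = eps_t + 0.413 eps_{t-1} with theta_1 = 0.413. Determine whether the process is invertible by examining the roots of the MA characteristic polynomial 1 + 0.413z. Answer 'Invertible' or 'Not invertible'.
\text{Invertible}

The MA(q) characteristic polynomial is P(z) = 1 + 0.413z.
Invertibility requires all roots to lie outside the unit circle, i.e. |z| > 1 for every root.
This is linear in z: 1 + (0.413) z = 0  =>  z = -1/(0.413) = -2.421308,  |z| = 2.421308.
Moduli of all roots: 2.4213.
All moduli strictly greater than 1? Yes.
Verdict: Invertible.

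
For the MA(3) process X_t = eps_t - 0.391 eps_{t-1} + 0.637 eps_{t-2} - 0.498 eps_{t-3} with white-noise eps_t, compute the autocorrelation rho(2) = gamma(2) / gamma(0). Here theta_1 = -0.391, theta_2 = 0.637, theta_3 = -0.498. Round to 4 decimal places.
\rho(2) = 0.4604

For an MA(q) process with theta_0 = 1, the autocovariance is
  gamma(k) = sigma^2 * sum_{i=0..q-k} theta_i * theta_{i+k},
and rho(k) = gamma(k) / gamma(0). Sigma^2 cancels.
  numerator   = (1)*(0.637) + (-0.391)*(-0.498) = 0.831718.
  denominator = (1)^2 + (-0.391)^2 + (0.637)^2 + (-0.498)^2 = 1.806654.
  rho(2) = 0.831718 / 1.806654 = 0.4604.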